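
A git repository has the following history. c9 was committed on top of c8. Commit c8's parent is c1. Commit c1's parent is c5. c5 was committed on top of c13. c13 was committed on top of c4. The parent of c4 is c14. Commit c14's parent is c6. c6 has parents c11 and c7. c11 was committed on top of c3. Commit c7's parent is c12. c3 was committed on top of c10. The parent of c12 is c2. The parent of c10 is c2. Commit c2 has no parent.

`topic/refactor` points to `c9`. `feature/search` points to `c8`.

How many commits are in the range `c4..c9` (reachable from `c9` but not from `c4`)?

Reachable from c9: {c1, c10, c11, c12, c13, c14, c2, c3, c4, c5, c6, c7, c8, c9}.
Reachable from c4: {c10, c11, c12, c14, c2, c3, c4, c6, c7}.
In c9's history but not c4's: {c1, c13, c5, c8, c9} — 5 commits.

5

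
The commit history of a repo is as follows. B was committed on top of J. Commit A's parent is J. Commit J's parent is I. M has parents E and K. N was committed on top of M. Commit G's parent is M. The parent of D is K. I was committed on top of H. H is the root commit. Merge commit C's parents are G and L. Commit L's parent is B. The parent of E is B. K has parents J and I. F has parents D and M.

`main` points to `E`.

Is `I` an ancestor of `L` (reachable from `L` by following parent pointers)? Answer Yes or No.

Yes

Ancestors of L (commits reachable by following parents): {B, H, I, J, L}.
I is in that set, so it is an ancestor of L.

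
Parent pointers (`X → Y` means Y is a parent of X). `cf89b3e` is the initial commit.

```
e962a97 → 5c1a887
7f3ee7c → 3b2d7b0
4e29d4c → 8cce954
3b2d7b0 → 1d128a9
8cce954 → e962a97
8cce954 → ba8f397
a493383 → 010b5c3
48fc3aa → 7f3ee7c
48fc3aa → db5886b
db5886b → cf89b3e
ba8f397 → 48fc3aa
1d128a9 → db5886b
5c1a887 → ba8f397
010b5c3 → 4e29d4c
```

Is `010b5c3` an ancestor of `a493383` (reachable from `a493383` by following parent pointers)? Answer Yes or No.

Ancestors of a493383 (commits reachable by following parents): {010b5c3, 1d128a9, 3b2d7b0, 48fc3aa, 4e29d4c, 5c1a887, 7f3ee7c, 8cce954, a493383, ba8f397, cf89b3e, db5886b, e962a97}.
010b5c3 is in that set, so it is an ancestor of a493383.

Yes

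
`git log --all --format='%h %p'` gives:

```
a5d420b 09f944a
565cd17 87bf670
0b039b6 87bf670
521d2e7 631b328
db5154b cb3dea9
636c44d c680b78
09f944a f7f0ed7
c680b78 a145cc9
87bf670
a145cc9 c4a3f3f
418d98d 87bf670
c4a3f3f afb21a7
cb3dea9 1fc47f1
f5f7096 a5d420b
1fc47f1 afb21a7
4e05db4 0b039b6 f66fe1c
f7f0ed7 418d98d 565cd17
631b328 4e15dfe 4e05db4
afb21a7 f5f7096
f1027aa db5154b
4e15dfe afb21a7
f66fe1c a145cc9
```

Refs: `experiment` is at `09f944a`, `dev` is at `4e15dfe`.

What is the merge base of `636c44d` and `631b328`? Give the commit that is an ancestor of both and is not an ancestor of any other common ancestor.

a145cc9

Ancestors of 636c44d: {09f944a, 418d98d, 565cd17, 636c44d, 87bf670, a145cc9, a5d420b, afb21a7, c4a3f3f, c680b78, f5f7096, f7f0ed7}.
Ancestors of 631b328: {09f944a, 0b039b6, 418d98d, 4e05db4, 4e15dfe, 565cd17, 631b328, 87bf670, a145cc9, a5d420b, afb21a7, c4a3f3f, f5f7096, f66fe1c, f7f0ed7}.
Common ancestors: {09f944a, 418d98d, 565cd17, 87bf670, a145cc9, a5d420b, afb21a7, c4a3f3f, f5f7096, f7f0ed7}.
Among these, a145cc9 is not an ancestor of any other common ancestor — it is the merge base.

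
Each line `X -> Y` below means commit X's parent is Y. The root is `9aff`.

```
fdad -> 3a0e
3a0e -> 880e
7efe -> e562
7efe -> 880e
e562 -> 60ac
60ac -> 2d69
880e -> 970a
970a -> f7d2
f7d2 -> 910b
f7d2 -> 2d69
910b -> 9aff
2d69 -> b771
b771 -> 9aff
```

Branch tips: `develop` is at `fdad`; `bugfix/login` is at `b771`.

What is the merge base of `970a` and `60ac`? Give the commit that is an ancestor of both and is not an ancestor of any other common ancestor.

2d69

Ancestors of 970a: {2d69, 910b, 970a, 9aff, b771, f7d2}.
Ancestors of 60ac: {2d69, 60ac, 9aff, b771}.
Common ancestors: {2d69, 9aff, b771}.
Among these, 2d69 is not an ancestor of any other common ancestor — it is the merge base.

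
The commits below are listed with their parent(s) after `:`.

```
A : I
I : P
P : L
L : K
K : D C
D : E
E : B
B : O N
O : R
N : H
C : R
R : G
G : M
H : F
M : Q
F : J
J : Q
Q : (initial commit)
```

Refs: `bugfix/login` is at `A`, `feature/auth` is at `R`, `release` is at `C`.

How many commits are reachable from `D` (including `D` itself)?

12

Walking parent pointers from D: reachable set = {B, D, E, F, G, H, J, M, N, O, Q, R}.
That is 12 commits.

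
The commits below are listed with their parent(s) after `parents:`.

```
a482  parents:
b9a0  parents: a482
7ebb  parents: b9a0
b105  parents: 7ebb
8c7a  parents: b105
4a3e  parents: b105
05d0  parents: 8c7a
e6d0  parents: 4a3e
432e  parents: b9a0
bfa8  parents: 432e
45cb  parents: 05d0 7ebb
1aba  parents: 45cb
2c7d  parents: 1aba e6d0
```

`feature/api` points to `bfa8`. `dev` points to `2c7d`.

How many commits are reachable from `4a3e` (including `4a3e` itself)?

5

Walking parent pointers from 4a3e: reachable set = {4a3e, 7ebb, a482, b105, b9a0}.
That is 5 commits.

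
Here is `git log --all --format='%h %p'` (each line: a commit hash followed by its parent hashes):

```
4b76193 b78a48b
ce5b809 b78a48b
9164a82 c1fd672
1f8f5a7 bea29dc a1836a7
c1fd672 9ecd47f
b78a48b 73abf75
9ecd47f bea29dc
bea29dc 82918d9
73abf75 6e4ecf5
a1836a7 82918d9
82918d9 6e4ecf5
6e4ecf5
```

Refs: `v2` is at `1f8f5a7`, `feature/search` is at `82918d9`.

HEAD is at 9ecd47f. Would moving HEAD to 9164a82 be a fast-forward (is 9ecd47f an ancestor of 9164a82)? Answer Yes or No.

Yes

A fast-forward from 9ecd47f to 9164a82 is possible iff 9ecd47f is an ancestor of 9164a82.
Ancestors of 9164a82: {6e4ecf5, 82918d9, 9164a82, 9ecd47f, bea29dc, c1fd672}.
9ecd47f is among them, so fast-forward is possible.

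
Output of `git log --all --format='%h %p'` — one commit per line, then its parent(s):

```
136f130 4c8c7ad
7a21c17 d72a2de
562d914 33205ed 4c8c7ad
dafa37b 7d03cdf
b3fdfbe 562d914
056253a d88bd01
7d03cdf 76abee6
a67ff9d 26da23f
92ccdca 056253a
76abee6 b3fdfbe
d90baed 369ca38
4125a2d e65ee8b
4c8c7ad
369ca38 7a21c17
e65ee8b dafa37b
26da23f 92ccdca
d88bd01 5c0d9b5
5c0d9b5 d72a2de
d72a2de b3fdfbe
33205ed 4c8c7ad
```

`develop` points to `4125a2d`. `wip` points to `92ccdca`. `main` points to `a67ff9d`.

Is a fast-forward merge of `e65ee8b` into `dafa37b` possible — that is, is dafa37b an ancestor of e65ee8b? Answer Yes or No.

Yes

A fast-forward from dafa37b to e65ee8b is possible iff dafa37b is an ancestor of e65ee8b.
Ancestors of e65ee8b: {33205ed, 4c8c7ad, 562d914, 76abee6, 7d03cdf, b3fdfbe, dafa37b, e65ee8b}.
dafa37b is among them, so fast-forward is possible.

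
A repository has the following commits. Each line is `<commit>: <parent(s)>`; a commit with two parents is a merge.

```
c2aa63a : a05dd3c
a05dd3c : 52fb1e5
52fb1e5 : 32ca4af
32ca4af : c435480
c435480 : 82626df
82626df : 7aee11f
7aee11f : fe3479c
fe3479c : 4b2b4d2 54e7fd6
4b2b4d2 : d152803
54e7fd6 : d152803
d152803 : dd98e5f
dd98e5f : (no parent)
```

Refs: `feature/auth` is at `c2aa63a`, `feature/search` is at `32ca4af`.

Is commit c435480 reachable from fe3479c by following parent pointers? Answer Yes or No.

Ancestors of fe3479c: {4b2b4d2, 54e7fd6, d152803, dd98e5f, fe3479c}.
c435480 is not in that set, so it is not an ancestor of fe3479c.

No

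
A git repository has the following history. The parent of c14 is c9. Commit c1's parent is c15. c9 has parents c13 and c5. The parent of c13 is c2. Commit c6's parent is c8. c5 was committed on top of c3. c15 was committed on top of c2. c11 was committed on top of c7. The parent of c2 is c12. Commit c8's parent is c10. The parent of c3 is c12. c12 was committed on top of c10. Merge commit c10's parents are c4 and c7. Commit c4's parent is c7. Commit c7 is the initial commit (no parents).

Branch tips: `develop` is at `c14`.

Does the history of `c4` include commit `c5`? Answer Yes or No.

Ancestors of c4: {c4, c7}.
c5 is not in that set, so it is not an ancestor of c4.

No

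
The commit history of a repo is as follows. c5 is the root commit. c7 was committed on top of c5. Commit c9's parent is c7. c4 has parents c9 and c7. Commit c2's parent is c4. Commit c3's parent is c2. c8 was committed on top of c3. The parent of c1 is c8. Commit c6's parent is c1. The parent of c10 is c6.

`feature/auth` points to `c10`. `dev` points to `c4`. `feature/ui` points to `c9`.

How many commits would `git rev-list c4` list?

4

Walking parent pointers from c4: reachable set = {c4, c5, c7, c9}.
That is 4 commits.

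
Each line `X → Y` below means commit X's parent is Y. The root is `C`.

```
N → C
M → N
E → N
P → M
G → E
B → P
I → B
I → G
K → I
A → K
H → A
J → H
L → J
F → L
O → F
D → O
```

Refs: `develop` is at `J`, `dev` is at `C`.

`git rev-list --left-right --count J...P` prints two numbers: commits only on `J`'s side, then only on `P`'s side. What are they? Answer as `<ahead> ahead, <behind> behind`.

8 ahead, 0 behind

Reachable from J: {A, B, C, E, G, H, I, J, K, M, N, P}.
Reachable from P: {C, M, N, P}.
Only in J's history (ahead): {A, B, E, G, H, I, J, K} — 8.
Only in P's history (behind): {} — 0.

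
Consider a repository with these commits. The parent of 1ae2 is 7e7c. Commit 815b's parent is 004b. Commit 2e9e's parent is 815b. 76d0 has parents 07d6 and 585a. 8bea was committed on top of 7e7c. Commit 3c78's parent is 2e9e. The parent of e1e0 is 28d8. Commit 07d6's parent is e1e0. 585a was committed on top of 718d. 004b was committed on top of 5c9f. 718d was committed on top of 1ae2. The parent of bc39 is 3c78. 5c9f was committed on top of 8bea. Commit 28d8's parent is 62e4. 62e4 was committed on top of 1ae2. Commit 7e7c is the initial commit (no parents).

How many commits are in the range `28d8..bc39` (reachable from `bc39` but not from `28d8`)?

Reachable from bc39: {004b, 2e9e, 3c78, 5c9f, 7e7c, 815b, 8bea, bc39}.
Reachable from 28d8: {1ae2, 28d8, 62e4, 7e7c}.
In bc39's history but not 28d8's: {004b, 2e9e, 3c78, 5c9f, 815b, 8bea, bc39} — 7 commits.

7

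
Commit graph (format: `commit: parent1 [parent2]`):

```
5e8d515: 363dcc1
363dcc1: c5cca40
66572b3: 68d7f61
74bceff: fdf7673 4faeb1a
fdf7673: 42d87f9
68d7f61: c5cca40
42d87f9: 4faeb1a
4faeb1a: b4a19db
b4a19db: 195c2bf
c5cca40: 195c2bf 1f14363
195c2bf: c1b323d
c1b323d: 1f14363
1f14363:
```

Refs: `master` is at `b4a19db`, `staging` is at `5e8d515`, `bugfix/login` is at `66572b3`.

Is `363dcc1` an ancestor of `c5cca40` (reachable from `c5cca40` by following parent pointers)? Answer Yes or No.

No

Ancestors of c5cca40: {195c2bf, 1f14363, c1b323d, c5cca40}.
363dcc1 is not in that set, so it is not an ancestor of c5cca40.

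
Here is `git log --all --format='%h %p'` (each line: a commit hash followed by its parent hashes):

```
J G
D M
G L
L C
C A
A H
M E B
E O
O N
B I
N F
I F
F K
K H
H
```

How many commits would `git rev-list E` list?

6

Walking parent pointers from E: reachable set = {E, F, H, K, N, O}.
That is 6 commits.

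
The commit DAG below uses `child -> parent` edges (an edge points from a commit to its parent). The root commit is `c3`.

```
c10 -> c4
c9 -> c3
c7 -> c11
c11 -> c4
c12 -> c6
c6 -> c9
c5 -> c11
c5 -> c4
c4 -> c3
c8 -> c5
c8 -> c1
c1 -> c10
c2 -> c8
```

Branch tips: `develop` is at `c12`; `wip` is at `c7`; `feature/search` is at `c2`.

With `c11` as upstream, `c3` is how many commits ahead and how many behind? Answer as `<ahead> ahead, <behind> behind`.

0 ahead, 2 behind

Reachable from c3: {c3}.
Reachable from c11: {c11, c3, c4}.
Only in c3's history (ahead): {} — 0.
Only in c11's history (behind): {c11, c4} — 2.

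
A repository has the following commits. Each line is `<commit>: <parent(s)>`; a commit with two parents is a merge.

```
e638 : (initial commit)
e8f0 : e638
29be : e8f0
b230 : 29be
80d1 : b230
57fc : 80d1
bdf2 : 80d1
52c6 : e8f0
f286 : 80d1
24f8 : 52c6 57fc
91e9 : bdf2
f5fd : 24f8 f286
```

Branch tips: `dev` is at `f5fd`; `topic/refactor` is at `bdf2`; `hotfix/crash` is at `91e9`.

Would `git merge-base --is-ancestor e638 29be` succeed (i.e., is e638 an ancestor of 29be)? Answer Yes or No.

Ancestors of 29be (commits reachable by following parents): {29be, e638, e8f0}.
e638 is in that set, so it is an ancestor of 29be.

Yes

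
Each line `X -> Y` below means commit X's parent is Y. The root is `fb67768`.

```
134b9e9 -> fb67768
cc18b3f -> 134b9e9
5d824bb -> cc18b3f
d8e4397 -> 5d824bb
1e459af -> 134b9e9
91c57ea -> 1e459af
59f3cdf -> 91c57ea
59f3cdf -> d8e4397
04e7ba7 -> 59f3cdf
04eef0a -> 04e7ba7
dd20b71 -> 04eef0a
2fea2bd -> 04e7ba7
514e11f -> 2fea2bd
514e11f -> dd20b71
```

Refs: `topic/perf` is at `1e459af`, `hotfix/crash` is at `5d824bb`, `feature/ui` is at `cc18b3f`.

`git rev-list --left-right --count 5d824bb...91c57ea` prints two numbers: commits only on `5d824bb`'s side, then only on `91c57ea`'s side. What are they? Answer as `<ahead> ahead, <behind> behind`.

Reachable from 5d824bb: {134b9e9, 5d824bb, cc18b3f, fb67768}.
Reachable from 91c57ea: {134b9e9, 1e459af, 91c57ea, fb67768}.
Only in 5d824bb's history (ahead): {5d824bb, cc18b3f} — 2.
Only in 91c57ea's history (behind): {1e459af, 91c57ea} — 2.

2 ahead, 2 behind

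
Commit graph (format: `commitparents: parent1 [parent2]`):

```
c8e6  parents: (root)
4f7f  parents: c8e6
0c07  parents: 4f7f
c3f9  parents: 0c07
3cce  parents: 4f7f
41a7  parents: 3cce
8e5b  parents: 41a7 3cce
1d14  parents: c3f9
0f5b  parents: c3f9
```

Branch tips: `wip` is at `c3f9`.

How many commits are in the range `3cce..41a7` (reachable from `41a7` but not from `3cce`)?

1

Reachable from 41a7: {3cce, 41a7, 4f7f, c8e6}.
Reachable from 3cce: {3cce, 4f7f, c8e6}.
In 41a7's history but not 3cce's: {41a7} — 1 commit.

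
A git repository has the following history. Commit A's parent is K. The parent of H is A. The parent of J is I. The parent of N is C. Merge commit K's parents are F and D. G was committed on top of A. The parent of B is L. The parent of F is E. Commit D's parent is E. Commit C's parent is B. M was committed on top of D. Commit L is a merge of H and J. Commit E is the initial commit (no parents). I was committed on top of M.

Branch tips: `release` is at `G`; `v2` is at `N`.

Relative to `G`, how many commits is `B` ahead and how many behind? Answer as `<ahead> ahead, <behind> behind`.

Reachable from B: {A, B, D, E, F, H, I, J, K, L, M}.
Reachable from G: {A, D, E, F, G, K}.
Only in B's history (ahead): {B, H, I, J, L, M} — 6.
Only in G's history (behind): {G} — 1.

6 ahead, 1 behind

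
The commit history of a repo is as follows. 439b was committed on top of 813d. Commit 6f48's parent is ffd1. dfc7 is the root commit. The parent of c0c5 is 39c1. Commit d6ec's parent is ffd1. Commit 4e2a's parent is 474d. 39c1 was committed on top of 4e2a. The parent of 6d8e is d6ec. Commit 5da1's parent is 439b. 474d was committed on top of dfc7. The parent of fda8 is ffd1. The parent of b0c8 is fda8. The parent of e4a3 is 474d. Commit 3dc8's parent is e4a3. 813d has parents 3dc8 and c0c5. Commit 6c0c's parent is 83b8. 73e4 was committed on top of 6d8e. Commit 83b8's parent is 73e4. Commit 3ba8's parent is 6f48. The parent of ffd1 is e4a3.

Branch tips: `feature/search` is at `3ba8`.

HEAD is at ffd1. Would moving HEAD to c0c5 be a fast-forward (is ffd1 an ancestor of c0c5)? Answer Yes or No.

No

A fast-forward from ffd1 to c0c5 is possible iff ffd1 is an ancestor of c0c5.
Ancestors of c0c5: {39c1, 474d, 4e2a, c0c5, dfc7}.
ffd1 is not among them, so fast-forward is not possible.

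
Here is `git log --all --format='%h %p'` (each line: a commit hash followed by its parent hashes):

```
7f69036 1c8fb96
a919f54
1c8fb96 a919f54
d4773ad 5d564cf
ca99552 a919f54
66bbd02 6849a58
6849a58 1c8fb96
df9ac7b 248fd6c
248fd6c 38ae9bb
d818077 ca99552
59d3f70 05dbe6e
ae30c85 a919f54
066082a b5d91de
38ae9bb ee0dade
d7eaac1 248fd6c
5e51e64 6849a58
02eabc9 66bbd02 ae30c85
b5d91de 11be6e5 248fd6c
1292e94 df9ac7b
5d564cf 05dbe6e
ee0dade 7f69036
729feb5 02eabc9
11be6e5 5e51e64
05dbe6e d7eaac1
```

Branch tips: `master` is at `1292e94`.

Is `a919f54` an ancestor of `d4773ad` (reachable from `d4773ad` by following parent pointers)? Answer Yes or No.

Yes

Ancestors of d4773ad (commits reachable by following parents): {05dbe6e, 1c8fb96, 248fd6c, 38ae9bb, 5d564cf, 7f69036, a919f54, d4773ad, d7eaac1, ee0dade}.
a919f54 is in that set, so it is an ancestor of d4773ad.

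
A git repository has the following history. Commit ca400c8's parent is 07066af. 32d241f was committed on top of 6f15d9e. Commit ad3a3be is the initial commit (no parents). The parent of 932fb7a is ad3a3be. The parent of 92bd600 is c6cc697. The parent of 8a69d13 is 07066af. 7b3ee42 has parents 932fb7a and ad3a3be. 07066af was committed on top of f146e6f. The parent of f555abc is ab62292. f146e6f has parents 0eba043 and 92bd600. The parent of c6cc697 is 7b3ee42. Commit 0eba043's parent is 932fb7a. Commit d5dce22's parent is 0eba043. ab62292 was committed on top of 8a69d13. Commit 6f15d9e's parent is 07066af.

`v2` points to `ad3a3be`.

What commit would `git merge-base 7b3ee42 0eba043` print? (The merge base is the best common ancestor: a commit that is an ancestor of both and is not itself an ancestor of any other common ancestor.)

932fb7a

Ancestors of 7b3ee42: {7b3ee42, 932fb7a, ad3a3be}.
Ancestors of 0eba043: {0eba043, 932fb7a, ad3a3be}.
Common ancestors: {932fb7a, ad3a3be}.
Among these, 932fb7a is not an ancestor of any other common ancestor — it is the merge base.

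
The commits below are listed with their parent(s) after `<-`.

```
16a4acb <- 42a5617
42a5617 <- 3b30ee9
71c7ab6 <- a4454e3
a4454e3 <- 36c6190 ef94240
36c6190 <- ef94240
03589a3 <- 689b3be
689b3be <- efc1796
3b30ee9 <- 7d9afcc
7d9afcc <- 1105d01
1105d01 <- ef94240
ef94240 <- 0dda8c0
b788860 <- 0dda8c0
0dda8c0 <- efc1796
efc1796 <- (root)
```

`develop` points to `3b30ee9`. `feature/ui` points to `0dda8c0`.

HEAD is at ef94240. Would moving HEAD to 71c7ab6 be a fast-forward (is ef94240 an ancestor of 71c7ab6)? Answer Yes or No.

A fast-forward from ef94240 to 71c7ab6 is possible iff ef94240 is an ancestor of 71c7ab6.
Ancestors of 71c7ab6: {0dda8c0, 36c6190, 71c7ab6, a4454e3, ef94240, efc1796}.
ef94240 is among them, so fast-forward is possible.

Yes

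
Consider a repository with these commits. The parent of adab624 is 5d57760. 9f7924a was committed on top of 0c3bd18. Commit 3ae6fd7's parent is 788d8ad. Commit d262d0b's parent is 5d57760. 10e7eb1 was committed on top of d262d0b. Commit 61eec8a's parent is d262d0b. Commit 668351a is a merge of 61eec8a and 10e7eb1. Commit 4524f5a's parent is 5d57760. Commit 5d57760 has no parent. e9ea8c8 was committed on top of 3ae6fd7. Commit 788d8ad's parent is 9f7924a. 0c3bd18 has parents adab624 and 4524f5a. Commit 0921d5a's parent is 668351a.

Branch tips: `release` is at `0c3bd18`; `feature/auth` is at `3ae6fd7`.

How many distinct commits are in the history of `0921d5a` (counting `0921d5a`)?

6

Walking parent pointers from 0921d5a: reachable set = {0921d5a, 10e7eb1, 5d57760, 61eec8a, 668351a, d262d0b}.
That is 6 commits.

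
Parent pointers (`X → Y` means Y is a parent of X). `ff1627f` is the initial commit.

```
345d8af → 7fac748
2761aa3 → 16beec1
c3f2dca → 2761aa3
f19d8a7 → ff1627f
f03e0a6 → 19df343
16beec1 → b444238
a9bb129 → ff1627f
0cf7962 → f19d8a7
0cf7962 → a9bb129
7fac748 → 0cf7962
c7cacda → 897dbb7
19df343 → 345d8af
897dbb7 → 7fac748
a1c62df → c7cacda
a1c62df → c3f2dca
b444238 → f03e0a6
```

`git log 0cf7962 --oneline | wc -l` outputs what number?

Walking parent pointers from 0cf7962: reachable set = {0cf7962, a9bb129, f19d8a7, ff1627f}.
That is 4 commits.

4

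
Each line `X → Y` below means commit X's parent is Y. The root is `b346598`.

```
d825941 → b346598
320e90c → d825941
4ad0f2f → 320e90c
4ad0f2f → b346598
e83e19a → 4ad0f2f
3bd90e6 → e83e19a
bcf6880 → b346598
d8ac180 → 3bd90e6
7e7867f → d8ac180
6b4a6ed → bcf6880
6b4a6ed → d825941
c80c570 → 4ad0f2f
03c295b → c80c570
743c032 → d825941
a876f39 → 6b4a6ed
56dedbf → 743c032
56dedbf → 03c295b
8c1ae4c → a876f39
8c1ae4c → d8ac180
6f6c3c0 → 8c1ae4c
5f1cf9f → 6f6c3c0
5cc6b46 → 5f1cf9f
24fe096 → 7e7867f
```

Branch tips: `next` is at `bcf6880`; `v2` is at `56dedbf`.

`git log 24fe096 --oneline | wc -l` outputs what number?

Walking parent pointers from 24fe096: reachable set = {24fe096, 320e90c, 3bd90e6, 4ad0f2f, 7e7867f, b346598, d825941, d8ac180, e83e19a}.
That is 9 commits.

9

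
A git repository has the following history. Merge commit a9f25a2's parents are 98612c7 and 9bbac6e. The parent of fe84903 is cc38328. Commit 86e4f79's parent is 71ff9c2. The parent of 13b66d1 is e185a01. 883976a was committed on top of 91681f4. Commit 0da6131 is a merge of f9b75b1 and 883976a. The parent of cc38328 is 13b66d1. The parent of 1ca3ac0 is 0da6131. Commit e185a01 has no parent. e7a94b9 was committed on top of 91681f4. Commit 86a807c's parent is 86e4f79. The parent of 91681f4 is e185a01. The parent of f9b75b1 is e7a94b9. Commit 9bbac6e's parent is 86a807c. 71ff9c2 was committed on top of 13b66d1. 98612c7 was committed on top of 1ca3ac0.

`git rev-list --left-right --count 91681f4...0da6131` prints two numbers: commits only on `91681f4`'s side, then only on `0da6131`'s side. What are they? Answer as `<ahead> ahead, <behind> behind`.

Reachable from 91681f4: {91681f4, e185a01}.
Reachable from 0da6131: {0da6131, 883976a, 91681f4, e185a01, e7a94b9, f9b75b1}.
Only in 91681f4's history (ahead): {} — 0.
Only in 0da6131's history (behind): {0da6131, 883976a, e7a94b9, f9b75b1} — 4.

0 ahead, 4 behind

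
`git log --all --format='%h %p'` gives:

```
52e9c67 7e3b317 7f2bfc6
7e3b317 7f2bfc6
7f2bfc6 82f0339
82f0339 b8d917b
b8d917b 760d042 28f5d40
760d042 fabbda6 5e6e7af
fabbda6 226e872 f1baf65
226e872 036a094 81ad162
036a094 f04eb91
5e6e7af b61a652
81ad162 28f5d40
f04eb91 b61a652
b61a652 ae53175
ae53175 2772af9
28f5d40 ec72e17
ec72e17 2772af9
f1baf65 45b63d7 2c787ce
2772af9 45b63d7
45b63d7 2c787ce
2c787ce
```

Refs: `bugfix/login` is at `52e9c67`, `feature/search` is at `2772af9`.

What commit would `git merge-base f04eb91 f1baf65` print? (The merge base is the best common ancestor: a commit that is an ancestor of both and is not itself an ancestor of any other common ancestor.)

45b63d7

Ancestors of f04eb91: {2772af9, 2c787ce, 45b63d7, ae53175, b61a652, f04eb91}.
Ancestors of f1baf65: {2c787ce, 45b63d7, f1baf65}.
Common ancestors: {2c787ce, 45b63d7}.
Among these, 45b63d7 is not an ancestor of any other common ancestor — it is the merge base.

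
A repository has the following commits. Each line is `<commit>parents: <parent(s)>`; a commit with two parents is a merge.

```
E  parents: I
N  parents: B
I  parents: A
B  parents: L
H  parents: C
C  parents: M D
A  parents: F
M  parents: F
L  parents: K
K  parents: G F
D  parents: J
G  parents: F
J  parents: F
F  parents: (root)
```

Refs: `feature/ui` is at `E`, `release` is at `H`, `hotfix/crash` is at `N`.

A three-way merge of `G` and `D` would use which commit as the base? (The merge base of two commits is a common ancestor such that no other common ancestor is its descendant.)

F

Ancestors of G: {F, G}.
Ancestors of D: {D, F, J}.
Common ancestors: {F}.
The only common ancestor is F, so it is the merge base.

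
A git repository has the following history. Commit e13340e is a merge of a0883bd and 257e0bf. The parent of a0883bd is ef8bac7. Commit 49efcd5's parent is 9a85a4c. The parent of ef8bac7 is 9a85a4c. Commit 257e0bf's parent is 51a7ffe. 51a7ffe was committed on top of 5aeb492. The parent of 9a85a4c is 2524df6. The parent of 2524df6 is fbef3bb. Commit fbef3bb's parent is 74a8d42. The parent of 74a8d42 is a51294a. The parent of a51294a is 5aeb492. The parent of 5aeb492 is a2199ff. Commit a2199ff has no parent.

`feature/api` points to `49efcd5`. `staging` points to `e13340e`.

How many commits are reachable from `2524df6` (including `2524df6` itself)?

Walking parent pointers from 2524df6: reachable set = {2524df6, 5aeb492, 74a8d42, a2199ff, a51294a, fbef3bb}.
That is 6 commits.

6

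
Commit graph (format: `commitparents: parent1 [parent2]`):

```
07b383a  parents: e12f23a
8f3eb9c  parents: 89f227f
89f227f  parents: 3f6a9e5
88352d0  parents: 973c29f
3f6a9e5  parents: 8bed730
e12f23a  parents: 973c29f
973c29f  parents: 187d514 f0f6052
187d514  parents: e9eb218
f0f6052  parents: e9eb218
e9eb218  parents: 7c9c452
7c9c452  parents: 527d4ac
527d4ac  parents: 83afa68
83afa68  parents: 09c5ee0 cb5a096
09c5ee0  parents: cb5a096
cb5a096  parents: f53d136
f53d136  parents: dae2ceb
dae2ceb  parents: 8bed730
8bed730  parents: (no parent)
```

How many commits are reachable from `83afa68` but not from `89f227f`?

5

Reachable from 83afa68: {09c5ee0, 83afa68, 8bed730, cb5a096, dae2ceb, f53d136}.
Reachable from 89f227f: {3f6a9e5, 89f227f, 8bed730}.
In 83afa68's history but not 89f227f's: {09c5ee0, 83afa68, cb5a096, dae2ceb, f53d136} — 5 commits.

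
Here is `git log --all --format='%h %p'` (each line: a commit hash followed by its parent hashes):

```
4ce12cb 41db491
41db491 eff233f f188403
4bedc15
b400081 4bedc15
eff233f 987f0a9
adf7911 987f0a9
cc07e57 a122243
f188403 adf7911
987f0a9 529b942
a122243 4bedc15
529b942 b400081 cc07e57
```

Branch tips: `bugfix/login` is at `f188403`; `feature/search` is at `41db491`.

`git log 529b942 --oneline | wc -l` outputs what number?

Walking parent pointers from 529b942: reachable set = {4bedc15, 529b942, a122243, b400081, cc07e57}.
That is 5 commits.

5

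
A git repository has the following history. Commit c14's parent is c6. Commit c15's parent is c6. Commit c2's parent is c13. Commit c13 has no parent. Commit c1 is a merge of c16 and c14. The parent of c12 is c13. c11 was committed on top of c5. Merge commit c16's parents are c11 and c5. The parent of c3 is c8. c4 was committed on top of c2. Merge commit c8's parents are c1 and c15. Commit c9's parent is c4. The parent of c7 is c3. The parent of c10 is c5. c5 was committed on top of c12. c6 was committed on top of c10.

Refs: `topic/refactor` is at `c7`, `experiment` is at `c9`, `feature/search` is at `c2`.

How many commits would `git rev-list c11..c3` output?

Reachable from c3: {c1, c10, c11, c12, c13, c14, c15, c16, c3, c5, c6, c8}.
Reachable from c11: {c11, c12, c13, c5}.
In c3's history but not c11's: {c1, c10, c14, c15, c16, c3, c6, c8} — 8 commits.

8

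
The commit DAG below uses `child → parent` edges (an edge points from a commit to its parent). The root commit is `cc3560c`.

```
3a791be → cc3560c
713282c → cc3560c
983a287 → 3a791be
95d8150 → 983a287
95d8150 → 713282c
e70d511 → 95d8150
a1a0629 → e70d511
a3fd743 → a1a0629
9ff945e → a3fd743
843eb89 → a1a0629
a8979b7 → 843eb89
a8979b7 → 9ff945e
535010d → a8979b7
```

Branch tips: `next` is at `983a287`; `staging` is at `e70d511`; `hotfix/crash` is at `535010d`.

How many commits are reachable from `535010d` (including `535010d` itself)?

12

Walking parent pointers from 535010d: reachable set = {3a791be, 535010d, 713282c, 843eb89, 95d8150, 983a287, 9ff945e, a1a0629, a3fd743, a8979b7, cc3560c, e70d511}.
That is 12 commits.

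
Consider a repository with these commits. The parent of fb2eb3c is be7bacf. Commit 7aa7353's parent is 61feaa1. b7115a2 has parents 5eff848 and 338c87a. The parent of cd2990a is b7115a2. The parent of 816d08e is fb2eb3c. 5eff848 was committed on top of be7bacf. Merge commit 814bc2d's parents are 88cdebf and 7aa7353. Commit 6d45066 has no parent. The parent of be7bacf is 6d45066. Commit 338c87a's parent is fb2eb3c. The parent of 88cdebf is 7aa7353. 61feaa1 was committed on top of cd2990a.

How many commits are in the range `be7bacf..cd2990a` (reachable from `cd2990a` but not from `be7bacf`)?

5

Reachable from cd2990a: {338c87a, 5eff848, 6d45066, b7115a2, be7bacf, cd2990a, fb2eb3c}.
Reachable from be7bacf: {6d45066, be7bacf}.
In cd2990a's history but not be7bacf's: {338c87a, 5eff848, b7115a2, cd2990a, fb2eb3c} — 5 commits.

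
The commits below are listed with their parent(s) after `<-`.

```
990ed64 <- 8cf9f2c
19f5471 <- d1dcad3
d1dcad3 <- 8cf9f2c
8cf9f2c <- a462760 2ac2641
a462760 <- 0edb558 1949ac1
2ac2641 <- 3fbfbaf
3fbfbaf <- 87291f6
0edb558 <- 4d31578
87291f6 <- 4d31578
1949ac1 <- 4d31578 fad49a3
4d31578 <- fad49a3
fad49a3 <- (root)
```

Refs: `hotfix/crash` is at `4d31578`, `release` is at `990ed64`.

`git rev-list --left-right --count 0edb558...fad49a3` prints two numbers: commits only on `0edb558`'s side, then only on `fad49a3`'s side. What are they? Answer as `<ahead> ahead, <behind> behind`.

2 ahead, 0 behind

Reachable from 0edb558: {0edb558, 4d31578, fad49a3}.
Reachable from fad49a3: {fad49a3}.
Only in 0edb558's history (ahead): {0edb558, 4d31578} — 2.
Only in fad49a3's history (behind): {} — 0.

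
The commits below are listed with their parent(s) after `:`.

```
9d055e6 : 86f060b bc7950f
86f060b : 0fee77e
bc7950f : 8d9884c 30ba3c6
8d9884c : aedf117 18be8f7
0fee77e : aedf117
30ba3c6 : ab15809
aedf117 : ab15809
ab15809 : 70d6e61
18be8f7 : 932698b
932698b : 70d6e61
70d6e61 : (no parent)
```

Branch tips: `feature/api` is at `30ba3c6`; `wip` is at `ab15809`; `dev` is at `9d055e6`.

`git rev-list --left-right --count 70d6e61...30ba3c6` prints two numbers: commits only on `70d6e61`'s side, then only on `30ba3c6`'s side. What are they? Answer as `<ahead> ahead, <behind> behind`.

Reachable from 70d6e61: {70d6e61}.
Reachable from 30ba3c6: {30ba3c6, 70d6e61, ab15809}.
Only in 70d6e61's history (ahead): {} — 0.
Only in 30ba3c6's history (behind): {30ba3c6, ab15809} — 2.

0 ahead, 2 behind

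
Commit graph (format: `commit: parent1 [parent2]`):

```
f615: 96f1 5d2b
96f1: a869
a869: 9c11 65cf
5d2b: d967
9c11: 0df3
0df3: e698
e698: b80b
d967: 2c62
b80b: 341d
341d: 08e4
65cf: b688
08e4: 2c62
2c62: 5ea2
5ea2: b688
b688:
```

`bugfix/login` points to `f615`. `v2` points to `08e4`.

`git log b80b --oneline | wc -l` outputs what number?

Walking parent pointers from b80b: reachable set = {08e4, 2c62, 341d, 5ea2, b688, b80b}.
That is 6 commits.

6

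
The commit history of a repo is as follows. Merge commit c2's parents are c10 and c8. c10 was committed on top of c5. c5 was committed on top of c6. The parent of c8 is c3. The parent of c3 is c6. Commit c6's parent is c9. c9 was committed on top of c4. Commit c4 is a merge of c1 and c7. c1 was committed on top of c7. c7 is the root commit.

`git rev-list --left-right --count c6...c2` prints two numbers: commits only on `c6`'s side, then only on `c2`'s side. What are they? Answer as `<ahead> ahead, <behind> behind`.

Reachable from c6: {c1, c4, c6, c7, c9}.
Reachable from c2: {c1, c10, c2, c3, c4, c5, c6, c7, c8, c9}.
Only in c6's history (ahead): {} — 0.
Only in c2's history (behind): {c10, c2, c3, c5, c8} — 5.

0 ahead, 5 behind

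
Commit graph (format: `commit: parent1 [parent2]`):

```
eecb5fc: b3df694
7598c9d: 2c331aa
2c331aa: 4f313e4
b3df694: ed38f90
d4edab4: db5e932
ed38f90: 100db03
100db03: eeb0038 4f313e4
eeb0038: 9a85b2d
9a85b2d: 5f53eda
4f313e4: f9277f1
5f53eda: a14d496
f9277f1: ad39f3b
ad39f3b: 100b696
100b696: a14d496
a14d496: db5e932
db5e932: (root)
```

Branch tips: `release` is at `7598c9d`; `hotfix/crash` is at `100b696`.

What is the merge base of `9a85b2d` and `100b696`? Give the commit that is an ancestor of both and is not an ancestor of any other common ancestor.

Ancestors of 9a85b2d: {5f53eda, 9a85b2d, a14d496, db5e932}.
Ancestors of 100b696: {100b696, a14d496, db5e932}.
Common ancestors: {a14d496, db5e932}.
Among these, a14d496 is not an ancestor of any other common ancestor — it is the merge base.

a14d496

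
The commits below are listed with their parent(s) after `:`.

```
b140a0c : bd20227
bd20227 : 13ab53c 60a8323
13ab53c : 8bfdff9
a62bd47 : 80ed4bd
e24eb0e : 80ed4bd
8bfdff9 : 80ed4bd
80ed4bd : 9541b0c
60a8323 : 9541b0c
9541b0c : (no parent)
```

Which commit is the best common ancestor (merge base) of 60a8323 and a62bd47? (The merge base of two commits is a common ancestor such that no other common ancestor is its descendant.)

Ancestors of 60a8323: {60a8323, 9541b0c}.
Ancestors of a62bd47: {80ed4bd, 9541b0c, a62bd47}.
Common ancestors: {9541b0c}.
The only common ancestor is 9541b0c, so it is the merge base.

9541b0c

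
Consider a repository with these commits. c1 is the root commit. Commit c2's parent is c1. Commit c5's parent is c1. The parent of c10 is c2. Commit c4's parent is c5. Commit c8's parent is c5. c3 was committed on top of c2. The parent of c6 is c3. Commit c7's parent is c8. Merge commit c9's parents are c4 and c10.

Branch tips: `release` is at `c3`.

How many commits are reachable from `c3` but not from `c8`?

2

Reachable from c3: {c1, c2, c3}.
Reachable from c8: {c1, c5, c8}.
In c3's history but not c8's: {c2, c3} — 2 commits.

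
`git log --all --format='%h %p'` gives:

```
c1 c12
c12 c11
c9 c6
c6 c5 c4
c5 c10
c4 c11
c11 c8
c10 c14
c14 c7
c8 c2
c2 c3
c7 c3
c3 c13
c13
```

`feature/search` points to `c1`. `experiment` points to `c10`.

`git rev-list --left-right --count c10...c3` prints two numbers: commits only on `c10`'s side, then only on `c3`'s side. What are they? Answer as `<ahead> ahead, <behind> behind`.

Reachable from c10: {c10, c13, c14, c3, c7}.
Reachable from c3: {c13, c3}.
Only in c10's history (ahead): {c10, c14, c7} — 3.
Only in c3's history (behind): {} — 0.

3 ahead, 0 behind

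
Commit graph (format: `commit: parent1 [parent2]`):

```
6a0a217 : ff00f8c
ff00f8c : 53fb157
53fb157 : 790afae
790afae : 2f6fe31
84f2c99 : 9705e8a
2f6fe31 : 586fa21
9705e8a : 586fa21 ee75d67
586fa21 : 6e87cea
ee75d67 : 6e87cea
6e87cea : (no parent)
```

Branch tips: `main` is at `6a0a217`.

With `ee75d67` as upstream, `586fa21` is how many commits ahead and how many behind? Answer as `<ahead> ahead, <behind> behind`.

Reachable from 586fa21: {586fa21, 6e87cea}.
Reachable from ee75d67: {6e87cea, ee75d67}.
Only in 586fa21's history (ahead): {586fa21} — 1.
Only in ee75d67's history (behind): {ee75d67} — 1.

1 ahead, 1 behind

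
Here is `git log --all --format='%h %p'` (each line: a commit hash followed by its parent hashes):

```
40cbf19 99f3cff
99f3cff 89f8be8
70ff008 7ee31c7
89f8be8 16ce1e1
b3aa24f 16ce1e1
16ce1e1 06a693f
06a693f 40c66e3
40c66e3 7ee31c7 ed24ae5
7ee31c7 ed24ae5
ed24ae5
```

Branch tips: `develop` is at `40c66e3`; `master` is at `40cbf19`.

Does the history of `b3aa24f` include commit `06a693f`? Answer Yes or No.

Yes

Ancestors of b3aa24f (commits reachable by following parents): {06a693f, 16ce1e1, 40c66e3, 7ee31c7, b3aa24f, ed24ae5}.
06a693f is in that set, so it is an ancestor of b3aa24f.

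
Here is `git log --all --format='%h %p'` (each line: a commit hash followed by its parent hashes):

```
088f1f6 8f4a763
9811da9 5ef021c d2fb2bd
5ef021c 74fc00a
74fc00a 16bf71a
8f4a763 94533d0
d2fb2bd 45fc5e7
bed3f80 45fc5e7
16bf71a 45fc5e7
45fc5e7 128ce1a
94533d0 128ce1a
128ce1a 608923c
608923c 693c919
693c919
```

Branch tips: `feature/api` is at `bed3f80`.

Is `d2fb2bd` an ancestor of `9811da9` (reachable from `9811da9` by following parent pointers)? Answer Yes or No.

Ancestors of 9811da9 (commits reachable by following parents): {128ce1a, 16bf71a, 45fc5e7, 5ef021c, 608923c, 693c919, 74fc00a, 9811da9, d2fb2bd}.
d2fb2bd is in that set, so it is an ancestor of 9811da9.

Yes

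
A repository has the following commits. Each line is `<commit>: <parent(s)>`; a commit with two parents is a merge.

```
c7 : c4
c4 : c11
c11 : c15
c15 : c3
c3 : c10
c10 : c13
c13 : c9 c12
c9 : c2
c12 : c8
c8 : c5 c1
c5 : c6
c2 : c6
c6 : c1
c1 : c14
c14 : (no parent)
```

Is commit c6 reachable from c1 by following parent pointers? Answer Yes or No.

Ancestors of c1: {c1, c14}.
c6 is not in that set, so it is not an ancestor of c1.

No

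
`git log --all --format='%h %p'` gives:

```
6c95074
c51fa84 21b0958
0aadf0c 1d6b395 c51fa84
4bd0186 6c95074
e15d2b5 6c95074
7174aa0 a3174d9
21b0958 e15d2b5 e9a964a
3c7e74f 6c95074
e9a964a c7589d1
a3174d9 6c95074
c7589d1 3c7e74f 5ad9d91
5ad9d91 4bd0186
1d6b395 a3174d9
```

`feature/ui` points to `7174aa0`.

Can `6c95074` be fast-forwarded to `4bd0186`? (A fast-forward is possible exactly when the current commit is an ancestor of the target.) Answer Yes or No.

A fast-forward from 6c95074 to 4bd0186 is possible iff 6c95074 is an ancestor of 4bd0186.
Ancestors of 4bd0186: {4bd0186, 6c95074}.
6c95074 is among them, so fast-forward is possible.

Yes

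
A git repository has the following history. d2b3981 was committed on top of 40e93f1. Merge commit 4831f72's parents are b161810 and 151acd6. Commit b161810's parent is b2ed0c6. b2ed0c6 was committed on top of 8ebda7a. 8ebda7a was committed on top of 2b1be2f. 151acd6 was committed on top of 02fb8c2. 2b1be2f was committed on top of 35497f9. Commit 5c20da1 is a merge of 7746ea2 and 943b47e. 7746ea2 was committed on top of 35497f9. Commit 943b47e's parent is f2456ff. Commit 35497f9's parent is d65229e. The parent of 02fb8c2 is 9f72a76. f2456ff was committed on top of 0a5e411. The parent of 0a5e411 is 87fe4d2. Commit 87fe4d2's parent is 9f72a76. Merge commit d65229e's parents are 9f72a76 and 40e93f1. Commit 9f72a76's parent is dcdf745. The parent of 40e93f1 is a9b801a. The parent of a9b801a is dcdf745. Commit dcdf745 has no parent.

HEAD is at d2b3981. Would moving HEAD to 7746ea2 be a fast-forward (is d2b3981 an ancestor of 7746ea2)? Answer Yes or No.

No

A fast-forward from d2b3981 to 7746ea2 is possible iff d2b3981 is an ancestor of 7746ea2.
Ancestors of 7746ea2: {35497f9, 40e93f1, 7746ea2, 9f72a76, a9b801a, d65229e, dcdf745}.
d2b3981 is not among them, so fast-forward is not possible.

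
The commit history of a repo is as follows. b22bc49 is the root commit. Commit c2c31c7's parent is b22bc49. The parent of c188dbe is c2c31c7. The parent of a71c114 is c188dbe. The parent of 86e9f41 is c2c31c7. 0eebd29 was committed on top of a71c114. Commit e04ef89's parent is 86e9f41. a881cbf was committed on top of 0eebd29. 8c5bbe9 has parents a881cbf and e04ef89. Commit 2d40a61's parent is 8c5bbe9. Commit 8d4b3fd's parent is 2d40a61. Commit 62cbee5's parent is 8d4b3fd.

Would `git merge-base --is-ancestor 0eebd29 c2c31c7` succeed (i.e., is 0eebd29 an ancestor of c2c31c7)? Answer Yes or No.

No

Ancestors of c2c31c7: {b22bc49, c2c31c7}.
0eebd29 is not in that set, so it is not an ancestor of c2c31c7.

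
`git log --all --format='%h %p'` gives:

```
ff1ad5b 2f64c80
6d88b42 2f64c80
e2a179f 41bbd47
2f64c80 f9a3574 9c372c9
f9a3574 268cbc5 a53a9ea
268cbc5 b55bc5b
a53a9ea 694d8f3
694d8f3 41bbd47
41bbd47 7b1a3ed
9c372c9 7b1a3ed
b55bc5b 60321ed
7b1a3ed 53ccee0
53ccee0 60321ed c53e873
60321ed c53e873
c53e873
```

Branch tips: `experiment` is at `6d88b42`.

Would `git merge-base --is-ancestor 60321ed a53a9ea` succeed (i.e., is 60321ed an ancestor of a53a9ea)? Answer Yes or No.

Ancestors of a53a9ea (commits reachable by following parents): {41bbd47, 53ccee0, 60321ed, 694d8f3, 7b1a3ed, a53a9ea, c53e873}.
60321ed is in that set, so it is an ancestor of a53a9ea.

Yes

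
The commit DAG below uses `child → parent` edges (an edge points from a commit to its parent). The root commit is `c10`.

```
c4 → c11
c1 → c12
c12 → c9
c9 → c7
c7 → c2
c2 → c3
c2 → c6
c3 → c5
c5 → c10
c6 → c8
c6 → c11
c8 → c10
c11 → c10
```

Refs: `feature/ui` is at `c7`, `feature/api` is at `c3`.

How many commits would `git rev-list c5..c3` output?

1

Reachable from c3: {c10, c3, c5}.
Reachable from c5: {c10, c5}.
In c3's history but not c5's: {c3} — 1 commit.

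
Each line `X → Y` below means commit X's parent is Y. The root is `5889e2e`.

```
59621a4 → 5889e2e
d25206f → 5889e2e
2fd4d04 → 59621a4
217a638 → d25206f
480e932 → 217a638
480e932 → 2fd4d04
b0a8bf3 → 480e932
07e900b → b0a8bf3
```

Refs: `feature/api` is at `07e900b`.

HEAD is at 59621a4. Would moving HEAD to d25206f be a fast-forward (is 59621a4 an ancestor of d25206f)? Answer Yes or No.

No

A fast-forward from 59621a4 to d25206f is possible iff 59621a4 is an ancestor of d25206f.
Ancestors of d25206f: {5889e2e, d25206f}.
59621a4 is not among them, so fast-forward is not possible.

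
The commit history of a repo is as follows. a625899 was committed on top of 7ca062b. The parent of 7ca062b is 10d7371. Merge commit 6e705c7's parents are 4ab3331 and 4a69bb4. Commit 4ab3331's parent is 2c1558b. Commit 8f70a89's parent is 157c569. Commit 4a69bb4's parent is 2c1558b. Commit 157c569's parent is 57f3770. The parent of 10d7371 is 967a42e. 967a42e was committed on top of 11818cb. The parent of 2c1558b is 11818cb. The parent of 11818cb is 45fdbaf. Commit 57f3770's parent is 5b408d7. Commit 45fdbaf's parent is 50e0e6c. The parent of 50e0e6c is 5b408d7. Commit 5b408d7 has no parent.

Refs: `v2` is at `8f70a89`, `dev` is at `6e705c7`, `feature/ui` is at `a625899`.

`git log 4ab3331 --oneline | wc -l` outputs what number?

6

Walking parent pointers from 4ab3331: reachable set = {11818cb, 2c1558b, 45fdbaf, 4ab3331, 50e0e6c, 5b408d7}.
That is 6 commits.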